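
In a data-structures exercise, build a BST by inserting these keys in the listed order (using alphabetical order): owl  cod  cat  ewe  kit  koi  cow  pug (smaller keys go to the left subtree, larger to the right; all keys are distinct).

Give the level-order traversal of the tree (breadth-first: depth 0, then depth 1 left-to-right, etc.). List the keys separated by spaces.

owl: root
cod: left child of owl (depth 1)
cat: left child of cod (depth 2)
ewe: right child of cod (depth 2)
kit: right child of ewe (depth 3)
koi: right child of kit (depth 4)
cow: left child of ewe (depth 3)
pug: right child of owl (depth 1)

owl cod pug cat ewe cow kit koi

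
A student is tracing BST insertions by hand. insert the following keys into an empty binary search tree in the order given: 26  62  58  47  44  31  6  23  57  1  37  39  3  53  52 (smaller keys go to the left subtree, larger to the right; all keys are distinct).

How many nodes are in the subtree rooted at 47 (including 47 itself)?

8

Insert 26: tree is empty, so 26 becomes the root.
Insert 62: 62 > 26 → go right. Place as right child of 26.
Insert 58: 58 > 26 → go right; 58 < 62 → go left. Place as left child of 62.
Insert 47: 47 > 26 → go right; 47 < 62 → go left; 47 < 58 → go left. Place as left child of 58.
Insert 44: 44 > 26 → go right; 44 < 62 → go left; 44 < 58 → go left; 44 < 47 → go left. Place as left child of 47.
Insert 31: 31 > 26 → go right; 31 < 62 → go left; 31 < 58 → go left; 31 < 47 → go left; 31 < 44 → go left. Place as left child of 44.
Insert 6: 6 < 26 → go left. Place as left child of 26.
Insert 23: 23 < 26 → go left; 23 > 6 → go right. Place as right child of 6.
Insert 57: 57 > 26 → go right; 57 < 62 → go left; 57 < 58 → go left; 57 > 47 → go right. Place as right child of 47.
Insert 1: 1 < 26 → go left; 1 < 6 → go left. Place as left child of 6.
Insert 37: 37 > 26 → go right; 37 < 62 → go left; 37 < 58 → go left; 37 < 47 → go left; 37 < 44 → go left; 37 > 31 → go right. Place as right child of 31.
Insert 39: 39 > 26 → go right; 39 < 62 → go left; 39 < 58 → go left; 39 < 47 → go left; 39 < 44 → go left; 39 > 31 → go right; 39 > 37 → go right. Place as right child of 37.
Insert 3: 3 < 26 → go left; 3 < 6 → go left; 3 > 1 → go right. Place as right child of 1.
Insert 53: 53 > 26 → go right; 53 < 62 → go left; 53 < 58 → go left; 53 > 47 → go right; 53 < 57 → go left. Place as left child of 57.
Insert 52: 52 > 26 → go right; 52 < 62 → go left; 52 < 58 → go left; 52 > 47 → go right; 52 < 57 → go left; 52 < 53 → go left. Place as left child of 53.

Subtree rooted at 47 contains: 47, 44, 31, 37, 39, 57, 53, 52 — 8 nodes.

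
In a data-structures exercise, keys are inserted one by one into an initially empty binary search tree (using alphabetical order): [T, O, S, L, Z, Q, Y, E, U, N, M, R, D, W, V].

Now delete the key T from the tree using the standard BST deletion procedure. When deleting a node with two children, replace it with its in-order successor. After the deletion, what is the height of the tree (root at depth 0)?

4

Insert T: tree is empty, so T becomes the root.
Insert O: O < T → go left. Place as left child of T.
Insert S: S < T → go left; S > O → go right. Place as right child of O.
Insert L: L < T → go left; L < O → go left. Place as left child of O.
Insert Z: Z > T → go right. Place as right child of T.
Insert Q: Q < T → go left; Q > O → go right; Q < S → go left. Place as left child of S.
Insert Y: Y > T → go right; Y < Z → go left. Place as left child of Z.
Insert E: E < T → go left; E < O → go left; E < L → go left. Place as left child of L.
Insert U: U > T → go right; U < Z → go left; U < Y → go left. Place as left child of Y.
Insert N: N < T → go left; N < O → go left; N > L → go right. Place as right child of L.
Insert M: M < T → go left; M < O → go left; M > L → go right; M < N → go left. Place as left child of N.
Insert R: R < T → go left; R > O → go right; R < S → go left; R > Q → go right. Place as right child of Q.
Insert D: D < T → go left; D < O → go left; D < L → go left; D < E → go left. Place as left child of E.
Insert W: W > T → go right; W < Z → go left; W < Y → go left; W > U → go right. Place as right child of U.
Insert V: V > T → go right; V < Z → go left; V < Y → go left; V > U → go right; V < W → go left. Place as left child of W.

Delete T (two children — replace with in-order successor).
After deletion, deepest node is M at depth 4.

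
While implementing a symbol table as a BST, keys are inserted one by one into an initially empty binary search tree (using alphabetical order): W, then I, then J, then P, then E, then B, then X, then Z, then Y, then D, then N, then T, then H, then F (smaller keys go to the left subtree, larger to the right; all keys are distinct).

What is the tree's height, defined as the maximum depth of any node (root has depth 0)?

Resulting structure (node: left, right):
  W: L=I, R=X
  I: L=E, R=J
  J: L=–, R=P
  P: L=N, R=T
  E: L=B, R=H
  B: L=–, R=D
  X: L=–, R=Z
  Z: L=Y, R=–
  Y: L=–, R=–
  D: L=–, R=–
  N: L=–, R=–
  T: L=–, R=–
  H: L=F, R=–
  F: L=–, R=–

The deepest node is D at depth 4.

4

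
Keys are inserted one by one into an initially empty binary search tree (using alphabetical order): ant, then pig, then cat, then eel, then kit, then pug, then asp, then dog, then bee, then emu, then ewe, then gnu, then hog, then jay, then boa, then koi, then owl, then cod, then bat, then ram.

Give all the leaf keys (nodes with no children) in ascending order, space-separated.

bat boa cod jay owl ram

ant: root
pig: right child of ant (depth 1)
cat: left child of pig (depth 2)
eel: right child of cat (depth 3)
kit: right child of eel (depth 4)
pug: right child of pig (depth 2)
asp: left child of cat (depth 3)
dog: left child of eel (depth 4)
bee: right child of asp (depth 4)
emu: left child of kit (depth 5)
ewe: right child of emu (depth 6)
gnu: right child of ewe (depth 7)
hog: right child of gnu (depth 8)
jay: right child of hog (depth 9)
boa: right child of bee (depth 5)
koi: right child of kit (depth 5)
owl: right child of koi (depth 6)
cod: left child of dog (depth 5)
bat: left child of bee (depth 5)
ram: right child of pug (depth 3)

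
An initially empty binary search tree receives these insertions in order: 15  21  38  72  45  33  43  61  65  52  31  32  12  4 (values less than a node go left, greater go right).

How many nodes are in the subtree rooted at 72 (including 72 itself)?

6

15: root
21: right child of 15 (depth 1)
38: right child of 21 (depth 2)
72: right child of 38 (depth 3)
45: left child of 72 (depth 4)
33: left child of 38 (depth 3)
43: left child of 45 (depth 5)
61: right child of 45 (depth 5)
65: right child of 61 (depth 6)
52: left child of 61 (depth 6)
31: left child of 33 (depth 4)
32: right child of 31 (depth 5)
12: left child of 15 (depth 1)
4: left child of 12 (depth 2)

Subtree rooted at 72 contains: 72, 45, 43, 61, 52, 65 — 6 nodes.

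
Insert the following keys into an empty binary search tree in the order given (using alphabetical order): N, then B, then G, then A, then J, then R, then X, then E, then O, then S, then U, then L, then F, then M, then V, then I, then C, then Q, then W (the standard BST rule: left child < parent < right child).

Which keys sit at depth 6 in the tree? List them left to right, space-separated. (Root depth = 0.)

Resulting structure (node: left, right):
  N: L=B, R=R
  B: L=A, R=G
  G: L=E, R=J
  A: L=–, R=–
  J: L=I, R=L
  R: L=O, R=X
  X: L=S, R=–
  E: L=C, R=F
  O: L=–, R=Q
  S: L=–, R=U
  U: L=–, R=V
  L: L=–, R=M
  F: L=–, R=–
  M: L=–, R=–
  V: L=–, R=W
  I: L=–, R=–
  C: L=–, R=–
  Q: L=–, R=–
  W: L=–, R=–

W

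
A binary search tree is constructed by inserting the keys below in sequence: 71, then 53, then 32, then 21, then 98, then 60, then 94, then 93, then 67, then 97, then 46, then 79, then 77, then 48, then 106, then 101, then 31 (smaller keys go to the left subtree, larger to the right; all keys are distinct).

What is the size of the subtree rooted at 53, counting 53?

71: root
53: left child of 71 (depth 1)
32: left child of 53 (depth 2)
21: left child of 32 (depth 3)
98: right child of 71 (depth 1)
60: right child of 53 (depth 2)
94: left child of 98 (depth 2)
93: left child of 94 (depth 3)
67: right child of 60 (depth 3)
97: right child of 94 (depth 3)
46: right child of 32 (depth 3)
79: left child of 93 (depth 4)
77: left child of 79 (depth 5)
48: right child of 46 (depth 4)
106: right child of 98 (depth 2)
101: left child of 106 (depth 3)
31: right child of 21 (depth 4)

Subtree rooted at 53 contains: 53, 32, 21, 31, 46, 48, 60, 67 — 8 nodes.

8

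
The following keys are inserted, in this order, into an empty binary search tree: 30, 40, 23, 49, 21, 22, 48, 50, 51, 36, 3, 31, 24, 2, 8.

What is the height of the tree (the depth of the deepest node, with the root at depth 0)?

Insert 30: tree is empty, so 30 becomes the root.
Insert 40: 40 > 30 → go right. Place as right child of 30.
Insert 23: 23 < 30 → go left. Place as left child of 30.
Insert 49: 49 > 30 → go right; 49 > 40 → go right. Place as right child of 40.
Insert 21: 21 < 30 → go left; 21 < 23 → go left. Place as left child of 23.
Insert 22: 22 < 30 → go left; 22 < 23 → go left; 22 > 21 → go right. Place as right child of 21.
Insert 48: 48 > 30 → go right; 48 > 40 → go right; 48 < 49 → go left. Place as left child of 49.
Insert 50: 50 > 30 → go right; 50 > 40 → go right; 50 > 49 → go right. Place as right child of 49.
Insert 51: 51 > 30 → go right; 51 > 40 → go right; 51 > 49 → go right; 51 > 50 → go right. Place as right child of 50.
Insert 36: 36 > 30 → go right; 36 < 40 → go left. Place as left child of 40.
Insert 3: 3 < 30 → go left; 3 < 23 → go left; 3 < 21 → go left. Place as left child of 21.
Insert 31: 31 > 30 → go right; 31 < 40 → go left; 31 < 36 → go left. Place as left child of 36.
Insert 24: 24 < 30 → go left; 24 > 23 → go right. Place as right child of 23.
Insert 2: 2 < 30 → go left; 2 < 23 → go left; 2 < 21 → go left; 2 < 3 → go left. Place as left child of 3.
Insert 8: 8 < 30 → go left; 8 < 23 → go left; 8 < 21 → go left; 8 > 3 → go right. Place as right child of 3.

The deepest node is 51 at depth 4.

4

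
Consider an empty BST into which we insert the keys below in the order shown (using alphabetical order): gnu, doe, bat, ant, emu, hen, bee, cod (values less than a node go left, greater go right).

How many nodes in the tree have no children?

4

Insert gnu: tree is empty, so gnu becomes the root.
Insert doe: doe < gnu → go left. Place as left child of gnu.
Insert bat: bat < gnu → go left; bat < doe → go left. Place as left child of doe.
Insert ant: ant < gnu → go left; ant < doe → go left; ant < bat → go left. Place as left child of bat.
Insert emu: emu < gnu → go left; emu > doe → go right. Place as right child of doe.
Insert hen: hen > gnu → go right. Place as right child of gnu.
Insert bee: bee < gnu → go left; bee < doe → go left; bee > bat → go right. Place as right child of bat.
Insert cod: cod < gnu → go left; cod < doe → go left; cod > bat → go right; cod > bee → go right. Place as right child of bee.

Leaves: ant, cod, emu, hen — 4 in total.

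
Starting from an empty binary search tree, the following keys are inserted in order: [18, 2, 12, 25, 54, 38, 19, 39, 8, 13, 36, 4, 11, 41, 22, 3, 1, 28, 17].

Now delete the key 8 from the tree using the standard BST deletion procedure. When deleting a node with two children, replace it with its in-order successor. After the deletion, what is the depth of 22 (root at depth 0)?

3

Resulting structure (node: left, right):
  18: L=2, R=25
  2: L=1, R=12
  12: L=8, R=13
  25: L=19, R=54
  54: L=38, R=–
  38: L=36, R=39
  19: L=–, R=22
  39: L=–, R=41
  8: L=4, R=11
  13: L=–, R=17
  36: L=28, R=–
  4: L=3, R=–
  11: L=–, R=–
  41: L=–, R=–
  22: L=–, R=–
  3: L=–, R=–
  1: L=–, R=–
  28: L=–, R=–
  17: L=–, R=–

Delete 8 (two children — replace with in-order successor).
After deletion, path to 22: 18 → 25 → 19 → 22.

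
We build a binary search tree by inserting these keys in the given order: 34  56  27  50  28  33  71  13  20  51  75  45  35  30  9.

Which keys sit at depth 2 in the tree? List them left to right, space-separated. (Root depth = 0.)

13 28 50 71

34: root
56: right child of 34 (depth 1)
27: left child of 34 (depth 1)
50: left child of 56 (depth 2)
28: right child of 27 (depth 2)
33: right child of 28 (depth 3)
71: right child of 56 (depth 2)
13: left child of 27 (depth 2)
20: right child of 13 (depth 3)
51: right child of 50 (depth 3)
75: right child of 71 (depth 3)
45: left child of 50 (depth 3)
35: left child of 45 (depth 4)
30: left child of 33 (depth 4)
9: left child of 13 (depth 3)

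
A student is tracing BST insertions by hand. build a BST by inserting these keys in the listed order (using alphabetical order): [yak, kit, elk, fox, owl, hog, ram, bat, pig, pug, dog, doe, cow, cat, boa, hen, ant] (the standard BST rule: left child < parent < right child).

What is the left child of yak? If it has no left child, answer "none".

kit

Insert yak: tree is empty, so yak becomes the root.
Insert kit: kit < yak → go left. Place as left child of yak.
Insert elk: elk < yak → go left; elk < kit → go left. Place as left child of kit.
Insert fox: fox < yak → go left; fox < kit → go left; fox > elk → go right. Place as right child of elk.
Insert owl: owl < yak → go left; owl > kit → go right. Place as right child of kit.
Insert hog: hog < yak → go left; hog < kit → go left; hog > elk → go right; hog > fox → go right. Place as right child of fox.
Insert ram: ram < yak → go left; ram > kit → go right; ram > owl → go right. Place as right child of owl.
Insert bat: bat < yak → go left; bat < kit → go left; bat < elk → go left. Place as left child of elk.
Insert pig: pig < yak → go left; pig > kit → go right; pig > owl → go right; pig < ram → go left. Place as left child of ram.
Insert pug: pug < yak → go left; pug > kit → go right; pug > owl → go right; pug < ram → go left; pug > pig → go right. Place as right child of pig.
Insert dog: dog < yak → go left; dog < kit → go left; dog < elk → go left; dog > bat → go right. Place as right child of bat.
Insert doe: doe < yak → go left; doe < kit → go left; doe < elk → go left; doe > bat → go right; doe < dog → go left. Place as left child of dog.
Insert cow: cow < yak → go left; cow < kit → go left; cow < elk → go left; cow > bat → go right; cow < dog → go left; cow < doe → go left. Place as left child of doe.
Insert cat: cat < yak → go left; cat < kit → go left; cat < elk → go left; cat > bat → go right; cat < dog → go left; cat < doe → go left; cat < cow → go left. Place as left child of cow.
Insert boa: boa < yak → go left; boa < kit → go left; boa < elk → go left; boa > bat → go right; boa < dog → go left; boa < doe → go left; boa < cow → go left; boa < cat → go left. Place as left child of cat.
Insert hen: hen < yak → go left; hen < kit → go left; hen > elk → go right; hen > fox → go right; hen < hog → go left. Place as left child of hog.
Insert ant: ant < yak → go left; ant < kit → go left; ant < elk → go left; ant < bat → go left. Place as left child of bat.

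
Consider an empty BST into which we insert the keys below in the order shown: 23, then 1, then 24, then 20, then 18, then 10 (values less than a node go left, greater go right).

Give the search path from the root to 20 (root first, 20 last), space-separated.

23 1 20

23: root
1: left child of 23 (depth 1)
24: right child of 23 (depth 1)
20: right child of 1 (depth 2)
18: left child of 20 (depth 3)
10: left child of 18 (depth 4)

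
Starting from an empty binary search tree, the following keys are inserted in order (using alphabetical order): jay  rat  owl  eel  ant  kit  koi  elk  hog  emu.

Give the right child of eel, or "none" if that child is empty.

Insert jay: tree is empty, so jay becomes the root.
Insert rat: rat > jay → go right. Place as right child of jay.
Insert owl: owl > jay → go right; owl < rat → go left. Place as left child of rat.
Insert eel: eel < jay → go left. Place as left child of jay.
Insert ant: ant < jay → go left; ant < eel → go left. Place as left child of eel.
Insert kit: kit > jay → go right; kit < rat → go left; kit < owl → go left. Place as left child of owl.
Insert koi: koi > jay → go right; koi < rat → go left; koi < owl → go left; koi > kit → go right. Place as right child of kit.
Insert elk: elk < jay → go left; elk > eel → go right. Place as right child of eel.
Insert hog: hog < jay → go left; hog > eel → go right; hog > elk → go right. Place as right child of elk.
Insert emu: emu < jay → go left; emu > eel → go right; emu > elk → go right; emu < hog → go left. Place as left child of hog.

elk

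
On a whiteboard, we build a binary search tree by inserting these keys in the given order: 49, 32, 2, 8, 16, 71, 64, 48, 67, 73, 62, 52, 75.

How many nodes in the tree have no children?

5

Resulting structure (node: left, right):
  49: L=32, R=71
  32: L=2, R=48
  2: L=–, R=8
  8: L=–, R=16
  16: L=–, R=–
  71: L=64, R=73
  64: L=62, R=67
  48: L=–, R=–
  67: L=–, R=–
  73: L=–, R=75
  62: L=52, R=–
  52: L=–, R=–
  75: L=–, R=–

Leaves: 16, 48, 52, 67, 75 — 5 in total.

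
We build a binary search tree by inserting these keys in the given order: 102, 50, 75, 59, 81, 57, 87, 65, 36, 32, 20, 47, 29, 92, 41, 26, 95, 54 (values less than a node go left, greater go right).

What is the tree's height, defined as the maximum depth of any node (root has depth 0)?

102: root
50: left child of 102 (depth 1)
75: right child of 50 (depth 2)
59: left child of 75 (depth 3)
81: right child of 75 (depth 3)
57: left child of 59 (depth 4)
87: right child of 81 (depth 4)
65: right child of 59 (depth 4)
36: left child of 50 (depth 2)
32: left child of 36 (depth 3)
20: left child of 32 (depth 4)
47: right child of 36 (depth 3)
29: right child of 20 (depth 5)
92: right child of 87 (depth 5)
41: left child of 47 (depth 4)
26: left child of 29 (depth 6)
95: right child of 92 (depth 6)
54: left child of 57 (depth 5)

The deepest node is 26 at depth 6.

6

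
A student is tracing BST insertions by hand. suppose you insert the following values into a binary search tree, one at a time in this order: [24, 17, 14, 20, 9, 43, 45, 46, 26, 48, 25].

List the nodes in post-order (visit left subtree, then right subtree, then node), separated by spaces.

9 14 20 17 25 26 48 46 45 43 24

Resulting structure (node: left, right):
  24: L=17, R=43
  17: L=14, R=20
  14: L=9, R=–
  20: L=–, R=–
  9: L=–, R=–
  43: L=26, R=45
  45: L=–, R=46
  46: L=–, R=48
  26: L=25, R=–
  48: L=–, R=–
  25: L=–, R=–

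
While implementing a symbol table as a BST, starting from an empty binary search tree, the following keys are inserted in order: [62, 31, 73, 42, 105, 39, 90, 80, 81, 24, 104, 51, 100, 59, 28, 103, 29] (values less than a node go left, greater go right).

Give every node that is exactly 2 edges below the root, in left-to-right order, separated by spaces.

24 42 105

62: root
31: left child of 62 (depth 1)
73: right child of 62 (depth 1)
42: right child of 31 (depth 2)
105: right child of 73 (depth 2)
39: left child of 42 (depth 3)
90: left child of 105 (depth 3)
80: left child of 90 (depth 4)
81: right child of 80 (depth 5)
24: left child of 31 (depth 2)
104: right child of 90 (depth 4)
51: right child of 42 (depth 3)
100: left child of 104 (depth 5)
59: right child of 51 (depth 4)
28: right child of 24 (depth 3)
103: right child of 100 (depth 6)
29: right child of 28 (depth 4)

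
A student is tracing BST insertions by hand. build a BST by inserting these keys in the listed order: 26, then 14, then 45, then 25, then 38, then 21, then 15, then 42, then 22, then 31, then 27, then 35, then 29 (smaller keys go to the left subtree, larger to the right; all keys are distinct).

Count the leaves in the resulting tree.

5

26: root
14: left child of 26 (depth 1)
45: right child of 26 (depth 1)
25: right child of 14 (depth 2)
38: left child of 45 (depth 2)
21: left child of 25 (depth 3)
15: left child of 21 (depth 4)
42: right child of 38 (depth 3)
22: right child of 21 (depth 4)
31: left child of 38 (depth 3)
27: left child of 31 (depth 4)
35: right child of 31 (depth 4)
29: right child of 27 (depth 5)

Leaves: 15, 22, 29, 35, 42 — 5 in total.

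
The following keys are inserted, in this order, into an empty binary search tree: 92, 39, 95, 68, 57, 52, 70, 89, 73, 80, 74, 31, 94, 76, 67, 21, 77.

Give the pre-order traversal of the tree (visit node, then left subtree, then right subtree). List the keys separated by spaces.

92 39 31 21 68 57 52 67 70 89 73 80 74 76 77 95 94

Insert 92: tree is empty, so 92 becomes the root.
Insert 39: 39 < 92 → go left. Place as left child of 92.
Insert 95: 95 > 92 → go right. Place as right child of 92.
Insert 68: 68 < 92 → go left; 68 > 39 → go right. Place as right child of 39.
Insert 57: 57 < 92 → go left; 57 > 39 → go right; 57 < 68 → go left. Place as left child of 68.
Insert 52: 52 < 92 → go left; 52 > 39 → go right; 52 < 68 → go left; 52 < 57 → go left. Place as left child of 57.
Insert 70: 70 < 92 → go left; 70 > 39 → go right; 70 > 68 → go right. Place as right child of 68.
Insert 89: 89 < 92 → go left; 89 > 39 → go right; 89 > 68 → go right; 89 > 70 → go right. Place as right child of 70.
Insert 73: 73 < 92 → go left; 73 > 39 → go right; 73 > 68 → go right; 73 > 70 → go right; 73 < 89 → go left. Place as left child of 89.
Insert 80: 80 < 92 → go left; 80 > 39 → go right; 80 > 68 → go right; 80 > 70 → go right; 80 < 89 → go left; 80 > 73 → go right. Place as right child of 73.
Insert 74: 74 < 92 → go left; 74 > 39 → go right; 74 > 68 → go right; 74 > 70 → go right; 74 < 89 → go left; 74 > 73 → go right; 74 < 80 → go left. Place as left child of 80.
Insert 31: 31 < 92 → go left; 31 < 39 → go left. Place as left child of 39.
Insert 94: 94 > 92 → go right; 94 < 95 → go left. Place as left child of 95.
Insert 76: 76 < 92 → go left; 76 > 39 → go right; 76 > 68 → go right; 76 > 70 → go right; 76 < 89 → go left; 76 > 73 → go right; 76 < 80 → go left; 76 > 74 → go right. Place as right child of 74.
Insert 67: 67 < 92 → go left; 67 > 39 → go right; 67 < 68 → go left; 67 > 57 → go right. Place as right child of 57.
Insert 21: 21 < 92 → go left; 21 < 39 → go left; 21 < 31 → go left. Place as left child of 31.
Insert 77: 77 < 92 → go left; 77 > 39 → go right; 77 > 68 → go right; 77 > 70 → go right; 77 < 89 → go left; 77 > 73 → go right; 77 < 80 → go left; 77 > 74 → go right; 77 > 76 → go right. Place as right child of 76.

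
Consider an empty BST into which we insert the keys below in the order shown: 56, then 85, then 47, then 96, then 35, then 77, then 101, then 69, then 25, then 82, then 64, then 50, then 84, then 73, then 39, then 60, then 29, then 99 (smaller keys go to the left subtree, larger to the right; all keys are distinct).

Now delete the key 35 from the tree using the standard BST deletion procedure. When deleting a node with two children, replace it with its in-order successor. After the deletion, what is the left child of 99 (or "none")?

Resulting structure (node: left, right):
  56: L=47, R=85
  85: L=77, R=96
  47: L=35, R=50
  96: L=–, R=101
  35: L=25, R=39
  77: L=69, R=82
  101: L=99, R=–
  69: L=64, R=73
  25: L=–, R=29
  82: L=–, R=84
  64: L=60, R=–
  50: L=–, R=–
  84: L=–, R=–
  73: L=–, R=–
  39: L=–, R=–
  60: L=–, R=–
  29: L=–, R=–
  99: L=–, R=–

Delete 35 (two children — replace with in-order successor).
After deletion, 99's left child: none.

none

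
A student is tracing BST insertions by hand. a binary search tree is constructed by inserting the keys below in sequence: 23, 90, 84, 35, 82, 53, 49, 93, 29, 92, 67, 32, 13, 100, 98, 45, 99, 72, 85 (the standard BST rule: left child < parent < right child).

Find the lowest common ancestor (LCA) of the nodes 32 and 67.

35

Insert 23: tree is empty, so 23 becomes the root.
Insert 90: 90 > 23 → go right. Place as right child of 23.
Insert 84: 84 > 23 → go right; 84 < 90 → go left. Place as left child of 90.
Insert 35: 35 > 23 → go right; 35 < 90 → go left; 35 < 84 → go left. Place as left child of 84.
Insert 82: 82 > 23 → go right; 82 < 90 → go left; 82 < 84 → go left; 82 > 35 → go right. Place as right child of 35.
Insert 53: 53 > 23 → go right; 53 < 90 → go left; 53 < 84 → go left; 53 > 35 → go right; 53 < 82 → go left. Place as left child of 82.
Insert 49: 49 > 23 → go right; 49 < 90 → go left; 49 < 84 → go left; 49 > 35 → go right; 49 < 82 → go left; 49 < 53 → go left. Place as left child of 53.
Insert 93: 93 > 23 → go right; 93 > 90 → go right. Place as right child of 90.
Insert 29: 29 > 23 → go right; 29 < 90 → go left; 29 < 84 → go left; 29 < 35 → go left. Place as left child of 35.
Insert 92: 92 > 23 → go right; 92 > 90 → go right; 92 < 93 → go left. Place as left child of 93.
Insert 67: 67 > 23 → go right; 67 < 90 → go left; 67 < 84 → go left; 67 > 35 → go right; 67 < 82 → go left; 67 > 53 → go right. Place as right child of 53.
Insert 32: 32 > 23 → go right; 32 < 90 → go left; 32 < 84 → go left; 32 < 35 → go left; 32 > 29 → go right. Place as right child of 29.
Insert 13: 13 < 23 → go left. Place as left child of 23.
Insert 100: 100 > 23 → go right; 100 > 90 → go right; 100 > 93 → go right. Place as right child of 93.
Insert 98: 98 > 23 → go right; 98 > 90 → go right; 98 > 93 → go right; 98 < 100 → go left. Place as left child of 100.
Insert 45: 45 > 23 → go right; 45 < 90 → go left; 45 < 84 → go left; 45 > 35 → go right; 45 < 82 → go left; 45 < 53 → go left; 45 < 49 → go left. Place as left child of 49.
Insert 99: 99 > 23 → go right; 99 > 90 → go right; 99 > 93 → go right; 99 < 100 → go left; 99 > 98 → go right. Place as right child of 98.
Insert 72: 72 > 23 → go right; 72 < 90 → go left; 72 < 84 → go left; 72 > 35 → go right; 72 < 82 → go left; 72 > 53 → go right; 72 > 67 → go right. Place as right child of 67.
Insert 85: 85 > 23 → go right; 85 < 90 → go left; 85 > 84 → go right. Place as right child of 84.

Path to 32: 23 → 90 → 84 → 35 → 29 → 32
Path to 67: 23 → 90 → 84 → 35 → 82 → 53 → 67
The paths share a prefix ending at 35, then split left and right.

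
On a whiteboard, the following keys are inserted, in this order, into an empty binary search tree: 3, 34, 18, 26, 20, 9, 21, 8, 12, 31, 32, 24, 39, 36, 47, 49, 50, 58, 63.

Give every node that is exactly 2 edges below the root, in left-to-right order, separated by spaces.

3: root
34: right child of 3 (depth 1)
18: left child of 34 (depth 2)
26: right child of 18 (depth 3)
20: left child of 26 (depth 4)
9: left child of 18 (depth 3)
21: right child of 20 (depth 5)
8: left child of 9 (depth 4)
12: right child of 9 (depth 4)
31: right child of 26 (depth 4)
32: right child of 31 (depth 5)
24: right child of 21 (depth 6)
39: right child of 34 (depth 2)
36: left child of 39 (depth 3)
47: right child of 39 (depth 3)
49: right child of 47 (depth 4)
50: right child of 49 (depth 5)
58: right child of 50 (depth 6)
63: right child of 58 (depth 7)

18 39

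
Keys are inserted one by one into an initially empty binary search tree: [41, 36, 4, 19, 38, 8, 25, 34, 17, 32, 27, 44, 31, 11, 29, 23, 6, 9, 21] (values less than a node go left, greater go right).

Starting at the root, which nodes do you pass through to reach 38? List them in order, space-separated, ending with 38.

41 36 38

Insert 41: tree is empty, so 41 becomes the root.
Insert 36: 36 < 41 → go left. Place as left child of 41.
Insert 4: 4 < 41 → go left; 4 < 36 → go left. Place as left child of 36.
Insert 19: 19 < 41 → go left; 19 < 36 → go left; 19 > 4 → go right. Place as right child of 4.
Insert 38: 38 < 41 → go left; 38 > 36 → go right. Place as right child of 36.
Insert 8: 8 < 41 → go left; 8 < 36 → go left; 8 > 4 → go right; 8 < 19 → go left. Place as left child of 19.
Insert 25: 25 < 41 → go left; 25 < 36 → go left; 25 > 4 → go right; 25 > 19 → go right. Place as right child of 19.
Insert 34: 34 < 41 → go left; 34 < 36 → go left; 34 > 4 → go right; 34 > 19 → go right; 34 > 25 → go right. Place as right child of 25.
Insert 17: 17 < 41 → go left; 17 < 36 → go left; 17 > 4 → go right; 17 < 19 → go left; 17 > 8 → go right. Place as right child of 8.
Insert 32: 32 < 41 → go left; 32 < 36 → go left; 32 > 4 → go right; 32 > 19 → go right; 32 > 25 → go right; 32 < 34 → go left. Place as left child of 34.
Insert 27: 27 < 41 → go left; 27 < 36 → go left; 27 > 4 → go right; 27 > 19 → go right; 27 > 25 → go right; 27 < 34 → go left; 27 < 32 → go left. Place as left child of 32.
Insert 44: 44 > 41 → go right. Place as right child of 41.
Insert 31: 31 < 41 → go left; 31 < 36 → go left; 31 > 4 → go right; 31 > 19 → go right; 31 > 25 → go right; 31 < 34 → go left; 31 < 32 → go left; 31 > 27 → go right. Place as right child of 27.
Insert 11: 11 < 41 → go left; 11 < 36 → go left; 11 > 4 → go right; 11 < 19 → go left; 11 > 8 → go right; 11 < 17 → go left. Place as left child of 17.
Insert 29: 29 < 41 → go left; 29 < 36 → go left; 29 > 4 → go right; 29 > 19 → go right; 29 > 25 → go right; 29 < 34 → go left; 29 < 32 → go left; 29 > 27 → go right; 29 < 31 → go left. Place as left child of 31.
Insert 23: 23 < 41 → go left; 23 < 36 → go left; 23 > 4 → go right; 23 > 19 → go right; 23 < 25 → go left. Place as left child of 25.
Insert 6: 6 < 41 → go left; 6 < 36 → go left; 6 > 4 → go right; 6 < 19 → go left; 6 < 8 → go left. Place as left child of 8.
Insert 9: 9 < 41 → go left; 9 < 36 → go left; 9 > 4 → go right; 9 < 19 → go left; 9 > 8 → go right; 9 < 17 → go left; 9 < 11 → go left. Place as left child of 11.
Insert 21: 21 < 41 → go left; 21 < 36 → go left; 21 > 4 → go right; 21 > 19 → go right; 21 < 25 → go left; 21 < 23 → go left. Place as left child of 23.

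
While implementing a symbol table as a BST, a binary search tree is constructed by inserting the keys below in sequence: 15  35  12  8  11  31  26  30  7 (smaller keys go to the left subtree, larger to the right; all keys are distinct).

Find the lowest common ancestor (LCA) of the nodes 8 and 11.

8

Resulting structure (node: left, right):
  15: L=12, R=35
  35: L=31, R=–
  12: L=8, R=–
  8: L=7, R=11
  11: L=–, R=–
  31: L=26, R=–
  26: L=–, R=30
  30: L=–, R=–
  7: L=–, R=–

Path to 8: 15 → 12 → 8
Path to 11: 15 → 12 → 8 → 11
8 lies on both paths and is an ancestor of the other node.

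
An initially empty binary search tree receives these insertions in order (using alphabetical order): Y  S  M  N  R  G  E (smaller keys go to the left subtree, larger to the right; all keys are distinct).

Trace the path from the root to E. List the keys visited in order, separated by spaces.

Y S M G E

Insert Y: tree is empty, so Y becomes the root.
Insert S: S < Y → go left. Place as left child of Y.
Insert M: M < Y → go left; M < S → go left. Place as left child of S.
Insert N: N < Y → go left; N < S → go left; N > M → go right. Place as right child of M.
Insert R: R < Y → go left; R < S → go left; R > M → go right; R > N → go right. Place as right child of N.
Insert G: G < Y → go left; G < S → go left; G < M → go left. Place as left child of M.
Insert E: E < Y → go left; E < S → go left; E < M → go left; E < G → go left. Place as left child of G.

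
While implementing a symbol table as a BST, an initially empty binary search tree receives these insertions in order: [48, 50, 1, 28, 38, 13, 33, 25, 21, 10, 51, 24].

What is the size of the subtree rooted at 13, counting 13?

5

Resulting structure (node: left, right):
  48: L=1, R=50
  50: L=–, R=51
  1: L=–, R=28
  28: L=13, R=38
  38: L=33, R=–
  13: L=10, R=25
  33: L=–, R=–
  25: L=21, R=–
  21: L=–, R=24
  10: L=–, R=–
  51: L=–, R=–
  24: L=–, R=–

Subtree rooted at 13 contains: 13, 10, 25, 21, 24 — 5 nodes.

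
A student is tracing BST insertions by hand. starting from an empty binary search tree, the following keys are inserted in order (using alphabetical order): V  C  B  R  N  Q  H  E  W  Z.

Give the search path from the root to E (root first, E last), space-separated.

V C R N H E

Insert V: tree is empty, so V becomes the root.
Insert C: C < V → go left. Place as left child of V.
Insert B: B < V → go left; B < C → go left. Place as left child of C.
Insert R: R < V → go left; R > C → go right. Place as right child of C.
Insert N: N < V → go left; N > C → go right; N < R → go left. Place as left child of R.
Insert Q: Q < V → go left; Q > C → go right; Q < R → go left; Q > N → go right. Place as right child of N.
Insert H: H < V → go left; H > C → go right; H < R → go left; H < N → go left. Place as left child of N.
Insert E: E < V → go left; E > C → go right; E < R → go left; E < N → go left; E < H → go left. Place as left child of H.
Insert W: W > V → go right. Place as right child of V.
Insert Z: Z > V → go right; Z > W → go right. Place as right child of W.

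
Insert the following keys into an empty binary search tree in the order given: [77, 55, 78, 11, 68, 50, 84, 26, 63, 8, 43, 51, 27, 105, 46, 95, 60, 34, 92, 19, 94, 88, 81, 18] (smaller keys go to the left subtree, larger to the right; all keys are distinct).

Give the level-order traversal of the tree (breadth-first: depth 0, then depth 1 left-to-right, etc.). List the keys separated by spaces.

77 55 78 11 68 84 8 50 63 81 105 26 51 60 95 19 43 92 18 27 46 88 94 34

Resulting structure (node: left, right):
  77: L=55, R=78
  55: L=11, R=68
  78: L=–, R=84
  11: L=8, R=50
  68: L=63, R=–
  50: L=26, R=51
  84: L=81, R=105
  26: L=19, R=43
  63: L=60, R=–
  8: L=–, R=–
  43: L=27, R=46
  51: L=–, R=–
  27: L=–, R=34
  105: L=95, R=–
  46: L=–, R=–
  95: L=92, R=–
  60: L=–, R=–
  34: L=–, R=–
  92: L=88, R=94
  19: L=18, R=–
  94: L=–, R=–
  88: L=–, R=–
  81: L=–, R=–
  18: L=–, R=–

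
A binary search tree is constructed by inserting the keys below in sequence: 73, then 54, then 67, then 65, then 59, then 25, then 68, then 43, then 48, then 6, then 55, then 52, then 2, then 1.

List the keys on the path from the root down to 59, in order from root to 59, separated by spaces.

73 54 67 65 59

Insert 73: tree is empty, so 73 becomes the root.
Insert 54: 54 < 73 → go left. Place as left child of 73.
Insert 67: 67 < 73 → go left; 67 > 54 → go right. Place as right child of 54.
Insert 65: 65 < 73 → go left; 65 > 54 → go right; 65 < 67 → go left. Place as left child of 67.
Insert 59: 59 < 73 → go left; 59 > 54 → go right; 59 < 67 → go left; 59 < 65 → go left. Place as left child of 65.
Insert 25: 25 < 73 → go left; 25 < 54 → go left. Place as left child of 54.
Insert 68: 68 < 73 → go left; 68 > 54 → go right; 68 > 67 → go right. Place as right child of 67.
Insert 43: 43 < 73 → go left; 43 < 54 → go left; 43 > 25 → go right. Place as right child of 25.
Insert 48: 48 < 73 → go left; 48 < 54 → go left; 48 > 25 → go right; 48 > 43 → go right. Place as right child of 43.
Insert 6: 6 < 73 → go left; 6 < 54 → go left; 6 < 25 → go left. Place as left child of 25.
Insert 55: 55 < 73 → go left; 55 > 54 → go right; 55 < 67 → go left; 55 < 65 → go left; 55 < 59 → go left. Place as left child of 59.
Insert 52: 52 < 73 → go left; 52 < 54 → go left; 52 > 25 → go right; 52 > 43 → go right; 52 > 48 → go right. Place as right child of 48.
Insert 2: 2 < 73 → go left; 2 < 54 → go left; 2 < 25 → go left; 2 < 6 → go left. Place as left child of 6.
Insert 1: 1 < 73 → go left; 1 < 54 → go left; 1 < 25 → go left; 1 < 6 → go left; 1 < 2 → go left. Place as left child of 2.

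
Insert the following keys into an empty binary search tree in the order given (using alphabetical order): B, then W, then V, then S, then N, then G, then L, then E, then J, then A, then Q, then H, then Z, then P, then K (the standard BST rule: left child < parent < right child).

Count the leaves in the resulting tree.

6

B: root
W: right child of B (depth 1)
V: left child of W (depth 2)
S: left child of V (depth 3)
N: left child of S (depth 4)
G: left child of N (depth 5)
L: right child of G (depth 6)
E: left child of G (depth 6)
J: left child of L (depth 7)
A: left child of B (depth 1)
Q: right child of N (depth 5)
H: left child of J (depth 8)
Z: right child of W (depth 2)
P: left child of Q (depth 6)
K: right child of J (depth 8)

Leaves: A, E, H, K, P, Z — 6 in total.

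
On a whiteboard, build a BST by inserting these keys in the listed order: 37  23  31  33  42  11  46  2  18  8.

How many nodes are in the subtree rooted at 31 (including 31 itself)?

2

Insert 37: tree is empty, so 37 becomes the root.
Insert 23: 23 < 37 → go left. Place as left child of 37.
Insert 31: 31 < 37 → go left; 31 > 23 → go right. Place as right child of 23.
Insert 33: 33 < 37 → go left; 33 > 23 → go right; 33 > 31 → go right. Place as right child of 31.
Insert 42: 42 > 37 → go right. Place as right child of 37.
Insert 11: 11 < 37 → go left; 11 < 23 → go left. Place as left child of 23.
Insert 46: 46 > 37 → go right; 46 > 42 → go right. Place as right child of 42.
Insert 2: 2 < 37 → go left; 2 < 23 → go left; 2 < 11 → go left. Place as left child of 11.
Insert 18: 18 < 37 → go left; 18 < 23 → go left; 18 > 11 → go right. Place as right child of 11.
Insert 8: 8 < 37 → go left; 8 < 23 → go left; 8 < 11 → go left; 8 > 2 → go right. Place as right child of 2.

Subtree rooted at 31 contains: 31, 33 — 2 nodes.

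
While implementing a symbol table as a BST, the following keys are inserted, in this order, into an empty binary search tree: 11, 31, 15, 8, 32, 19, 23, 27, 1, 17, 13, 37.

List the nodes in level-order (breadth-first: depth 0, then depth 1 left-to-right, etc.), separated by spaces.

11 8 31 1 15 32 13 19 37 17 23 27

Insert 11: tree is empty, so 11 becomes the root.
Insert 31: 31 > 11 → go right. Place as right child of 11.
Insert 15: 15 > 11 → go right; 15 < 31 → go left. Place as left child of 31.
Insert 8: 8 < 11 → go left. Place as left child of 11.
Insert 32: 32 > 11 → go right; 32 > 31 → go right. Place as right child of 31.
Insert 19: 19 > 11 → go right; 19 < 31 → go left; 19 > 15 → go right. Place as right child of 15.
Insert 23: 23 > 11 → go right; 23 < 31 → go left; 23 > 15 → go right; 23 > 19 → go right. Place as right child of 19.
Insert 27: 27 > 11 → go right; 27 < 31 → go left; 27 > 15 → go right; 27 > 19 → go right; 27 > 23 → go right. Place as right child of 23.
Insert 1: 1 < 11 → go left; 1 < 8 → go left. Place as left child of 8.
Insert 17: 17 > 11 → go right; 17 < 31 → go left; 17 > 15 → go right; 17 < 19 → go left. Place as left child of 19.
Insert 13: 13 > 11 → go right; 13 < 31 → go left; 13 < 15 → go left. Place as left child of 15.
Insert 37: 37 > 11 → go right; 37 > 31 → go right; 37 > 32 → go right. Place as right child of 32.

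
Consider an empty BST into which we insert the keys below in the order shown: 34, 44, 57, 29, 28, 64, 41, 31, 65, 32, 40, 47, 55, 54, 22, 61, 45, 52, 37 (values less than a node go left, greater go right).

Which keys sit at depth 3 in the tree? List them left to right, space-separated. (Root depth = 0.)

Insert 34: tree is empty, so 34 becomes the root.
Insert 44: 44 > 34 → go right. Place as right child of 34.
Insert 57: 57 > 34 → go right; 57 > 44 → go right. Place as right child of 44.
Insert 29: 29 < 34 → go left. Place as left child of 34.
Insert 28: 28 < 34 → go left; 28 < 29 → go left. Place as left child of 29.
Insert 64: 64 > 34 → go right; 64 > 44 → go right; 64 > 57 → go right. Place as right child of 57.
Insert 41: 41 > 34 → go right; 41 < 44 → go left. Place as left child of 44.
Insert 31: 31 < 34 → go left; 31 > 29 → go right. Place as right child of 29.
Insert 65: 65 > 34 → go right; 65 > 44 → go right; 65 > 57 → go right; 65 > 64 → go right. Place as right child of 64.
Insert 32: 32 < 34 → go left; 32 > 29 → go right; 32 > 31 → go right. Place as right child of 31.
Insert 40: 40 > 34 → go right; 40 < 44 → go left; 40 < 41 → go left. Place as left child of 41.
Insert 47: 47 > 34 → go right; 47 > 44 → go right; 47 < 57 → go left. Place as left child of 57.
Insert 55: 55 > 34 → go right; 55 > 44 → go right; 55 < 57 → go left; 55 > 47 → go right. Place as right child of 47.
Insert 54: 54 > 34 → go right; 54 > 44 → go right; 54 < 57 → go left; 54 > 47 → go right; 54 < 55 → go left. Place as left child of 55.
Insert 22: 22 < 34 → go left; 22 < 29 → go left; 22 < 28 → go left. Place as left child of 28.
Insert 61: 61 > 34 → go right; 61 > 44 → go right; 61 > 57 → go right; 61 < 64 → go left. Place as left child of 64.
Insert 45: 45 > 34 → go right; 45 > 44 → go right; 45 < 57 → go left; 45 < 47 → go left. Place as left child of 47.
Insert 52: 52 > 34 → go right; 52 > 44 → go right; 52 < 57 → go left; 52 > 47 → go right; 52 < 55 → go left; 52 < 54 → go left. Place as left child of 54.
Insert 37: 37 > 34 → go right; 37 < 44 → go left; 37 < 41 → go left; 37 < 40 → go left. Place as left child of 40.

22 32 40 47 64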